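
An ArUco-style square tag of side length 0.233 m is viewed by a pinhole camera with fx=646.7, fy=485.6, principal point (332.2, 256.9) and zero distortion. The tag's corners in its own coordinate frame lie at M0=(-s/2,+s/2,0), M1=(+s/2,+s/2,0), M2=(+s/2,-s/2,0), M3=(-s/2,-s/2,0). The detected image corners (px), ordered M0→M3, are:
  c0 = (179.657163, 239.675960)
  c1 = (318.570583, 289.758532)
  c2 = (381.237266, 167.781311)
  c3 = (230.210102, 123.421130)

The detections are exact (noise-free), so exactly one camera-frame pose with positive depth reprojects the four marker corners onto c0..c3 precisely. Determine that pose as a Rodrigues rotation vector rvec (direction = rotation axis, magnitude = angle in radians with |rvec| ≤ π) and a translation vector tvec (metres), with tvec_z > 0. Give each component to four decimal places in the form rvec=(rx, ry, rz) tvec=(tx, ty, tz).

rvec=(0.1611, 0.3133, 0.3933) tvec=(-0.0798, -0.0931, 0.8884)

Intrinsics K: fx=646.7, fy=485.6, cx=332.2, cy=256.9
Marker side s = 0.233 m; corners in marker frame (Z=0):
  M0 = (-0.1165, +0.1165, 0)
  M1 = (+0.1165, +0.1165, 0)
  M2 = (+0.1165, -0.1165, 0)
  M3 = (-0.1165, -0.1165, 0)
Detected image corners:
  c0 = (179.657163, 239.675960) px
  c1 = (318.570583, 289.758532) px
  c2 = (381.237266, 167.781311) px
  c3 = (230.210102, 123.421130) px
Planar DLT: solve 8×8 A·h = b for H (H[2,2]=1):
  H  [+537.77567 -175.23544 +274.07729]
  H  [+141.12384 +560.20513 +206.00051]
  H  [-0.30166 +0.24083 +1.00000]
B = K⁻¹H; ‖b₁‖=1.125572, ‖b₂‖=1.125572; λ = 2/(‖b₁‖+‖b₂‖) = 0.888437, sign → tz>0 ⇒ λ=+0.888437
r₁ = λ·B[:,0] = (+0.87647,+0.39998,-0.26800); r₂ = λ·B[:,1] = (-0.35065,+0.91174,+0.21396)
r₃ = r₁×r₂ = (+0.32993,-0.09356,+0.93936); SVD([r₁ r₂ r₃]) → R = UVᵀ:
  R  [+0.87647 -0.35065 +0.32993]
  R  [+0.39998 +0.91174 -0.09356]
  R  [-0.26800 +0.21396 +0.93936]
t = (-0.07985, -0.09312, +0.88844) m
tr R = 2.727561; θ = arccos((tr R − 1)/2) = 0.528072 rad = 30.256°
axis k = ((R−Rᵀ)₃₂, (R−Rᵀ)₁₃, (R−Rᵀ)₂₁) / (2 sinθ) = (+0.305162, +0.593341, +0.744864)
rvec = θ·k = (+0.161147, +0.313326, +0.393342)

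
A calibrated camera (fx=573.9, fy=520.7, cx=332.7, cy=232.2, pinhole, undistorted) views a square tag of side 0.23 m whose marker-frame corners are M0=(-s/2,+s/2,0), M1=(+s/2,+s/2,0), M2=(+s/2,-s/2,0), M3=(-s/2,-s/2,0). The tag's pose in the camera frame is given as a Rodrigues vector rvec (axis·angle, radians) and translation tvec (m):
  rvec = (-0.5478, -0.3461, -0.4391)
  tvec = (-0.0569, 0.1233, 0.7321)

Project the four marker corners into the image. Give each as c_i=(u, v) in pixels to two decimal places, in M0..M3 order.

Intrinsics K: fx=573.9, fy=520.7, cx=332.7, cy=232.2
Marker side s = 0.23 m; corners in marker frame (Z=0):
  M0 = (-0.1150, +0.1150, 0)
  M1 = (+0.1150, +0.1150, 0)
  M2 = (+0.1150, -0.1150, 0)
  M3 = (-0.1150, -0.1150, 0)
rvec = (-0.5478, -0.3461, -0.4391), |rvec| = θ = 0.78274 rad = 44.848°
Rodrigues: sinθ=0.70522, 1−cosθ=0.29101; R = I + sinθ·[k]× + (1−cosθ)·[k]×²:
    [+0.85152 +0.48567 -0.19757]
    [-0.30556 +0.76588 +0.56574]
    [+0.42608 -0.42137 +0.80057]
t = (-0.0569, 0.1233, 0.7321) m
M0: Pc = R·M0+t = (-0.09897, +0.24652, +0.63464); u = 573.9·(-0.09897)/0.63464 + 332.7 = 243.2001, v = 520.7·(+0.24652)/0.63464 + 232.2 = 434.4565
M1: Pc = R·M1+t = (+0.09688, +0.17624, +0.73264); u = 573.9·(+0.09688)/0.73264 + 332.7 = 408.5867, v = 520.7·(+0.17624)/0.73264 + 232.2 = 357.4543
M2: Pc = R·M2+t = (-0.01483, +0.00008, +0.82956); u = 573.9·(-0.01483)/0.82956 + 332.7 = 322.4424, v = 520.7·(+0.00008)/0.82956 + 232.2 = 232.2528
M3: Pc = R·M3+t = (-0.21068, +0.07036, +0.73156); u = 573.9·(-0.21068)/0.73156 + 332.7 = 167.4259, v = 520.7·(+0.07036)/0.73156 + 232.2 = 282.2823

c0=(243.20, 434.46) c1=(408.59, 357.45) c2=(322.44, 232.25) c3=(167.43, 282.28)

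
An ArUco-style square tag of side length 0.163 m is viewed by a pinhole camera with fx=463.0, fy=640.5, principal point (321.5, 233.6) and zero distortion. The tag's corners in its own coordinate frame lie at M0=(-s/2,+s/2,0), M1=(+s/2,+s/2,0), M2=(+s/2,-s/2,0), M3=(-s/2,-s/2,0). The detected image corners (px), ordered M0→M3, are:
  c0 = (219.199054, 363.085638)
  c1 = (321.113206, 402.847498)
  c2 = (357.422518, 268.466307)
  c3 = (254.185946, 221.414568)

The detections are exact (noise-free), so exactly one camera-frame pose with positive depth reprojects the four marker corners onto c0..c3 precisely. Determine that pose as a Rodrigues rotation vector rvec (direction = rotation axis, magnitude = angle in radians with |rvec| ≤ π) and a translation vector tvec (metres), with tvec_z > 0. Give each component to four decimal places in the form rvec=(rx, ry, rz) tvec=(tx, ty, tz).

Intrinsics K: fx=463.0, fy=640.5, cx=321.5, cy=233.6
Marker side s = 0.163 m; corners in marker frame (Z=0):
  M0 = (-0.0815, +0.0815, 0)
  M1 = (+0.0815, +0.0815, 0)
  M2 = (+0.0815, -0.0815, 0)
  M3 = (-0.0815, -0.0815, 0)
Detected image corners:
  c0 = (219.199054, 363.085638) px
  c1 = (321.113206, 402.847498) px
  c2 = (357.422518, 268.466307) px
  c3 = (254.185946, 221.414568) px
Planar DLT: solve 8×8 A·h = b for H (H[2,2]=1):
  H  [+706.90007 -169.02249 +288.85636]
  H  [+350.64925 +900.54980 +315.40250]
  H  [+0.26967 +0.17281 +1.00000]
B = K⁻¹H; ‖b₁‖=1.438315, ‖b₂‖=1.438315; λ = 2/(‖b₁‖+‖b₂‖) = 0.695258, sign → tz>0 ⇒ λ=+0.695258
r₁ = λ·B[:,0] = (+0.93132,+0.31225,+0.18749); r₂ = λ·B[:,1] = (-0.33724,+0.93372,+0.12015)
r₃ = r₁×r₂ = (-0.13755,-0.17513,+0.97489); SVD([r₁ r₂ r₃]) → R = UVᵀ:
  R  [+0.93132 -0.33724 -0.13755]
  R  [+0.31225 +0.93372 -0.17513]
  R  [+0.18749 +0.12015 +0.97489]
t = (-0.04902, +0.08880, +0.69526) m
tr R = 2.839926; θ = arccos((tr R − 1)/2) = 0.402810 rad = 23.079°
axis k = ((R−Rᵀ)₃₂, (R−Rᵀ)₁₃, (R−Rᵀ)₂₁) / (2 sinθ) = (+0.376623, -0.414588, +0.828415)
rvec = θ·k = (+0.151708, -0.167000, +0.333694)

rvec=(0.1517, -0.1670, 0.3337) tvec=(-0.0490, 0.0888, 0.6953)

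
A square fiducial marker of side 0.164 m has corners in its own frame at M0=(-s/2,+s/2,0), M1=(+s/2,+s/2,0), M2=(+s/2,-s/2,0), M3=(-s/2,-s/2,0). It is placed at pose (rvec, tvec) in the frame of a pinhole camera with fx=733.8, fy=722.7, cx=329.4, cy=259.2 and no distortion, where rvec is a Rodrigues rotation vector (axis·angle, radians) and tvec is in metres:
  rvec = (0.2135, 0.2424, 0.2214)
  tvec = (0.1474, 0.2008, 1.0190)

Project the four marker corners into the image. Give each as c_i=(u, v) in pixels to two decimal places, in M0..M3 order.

Intrinsics K: fx=733.8, fy=722.7, cx=329.4, cy=259.2
Marker side s = 0.164 m; corners in marker frame (Z=0):
  M0 = (-0.0820, +0.0820, 0)
  M1 = (+0.0820, +0.0820, 0)
  M2 = (+0.0820, -0.0820, 0)
  M3 = (-0.0820, -0.0820, 0)
rvec = (0.2135, 0.2424, 0.2214), |rvec| = θ = 0.39161 rad = 22.438°
Rodrigues: sinθ=0.38168, 1−cosθ=0.07570; R = I + sinθ·[k]× + (1−cosθ)·[k]×²:
    [+0.94680 -0.19024 +0.25959]
    [+0.24133 +0.95330 -0.18159]
    [-0.21292 +0.23458 +0.94849]
t = (0.1474, 0.2008, 1.0190) m
M0: Pc = R·M0+t = (+0.05416, +0.25918, +1.05569); u = 733.8·(+0.05416)/1.05569 + 329.4 = 367.0481, v = 722.7·(+0.25918)/1.05569 + 259.2 = 436.6287
M1: Pc = R·M1+t = (+0.20944, +0.29876, +1.02078); u = 733.8·(+0.20944)/1.02078 + 329.4 = 479.9576, v = 722.7·(+0.29876)/1.02078 + 259.2 = 470.7192
M2: Pc = R·M2+t = (+0.24064, +0.14242, +0.98231); u = 733.8·(+0.24064)/0.98231 + 329.4 = 509.1601, v = 722.7·(+0.14242)/0.98231 + 259.2 = 363.9799
M3: Pc = R·M3+t = (+0.08536, +0.10284, +1.01722); u = 733.8·(+0.08536)/1.01722 + 329.4 = 390.9781, v = 722.7·(+0.10284)/1.01722 + 259.2 = 332.2641

c0=(367.05, 436.63) c1=(479.96, 470.72) c2=(509.16, 363.98) c3=(390.98, 332.26)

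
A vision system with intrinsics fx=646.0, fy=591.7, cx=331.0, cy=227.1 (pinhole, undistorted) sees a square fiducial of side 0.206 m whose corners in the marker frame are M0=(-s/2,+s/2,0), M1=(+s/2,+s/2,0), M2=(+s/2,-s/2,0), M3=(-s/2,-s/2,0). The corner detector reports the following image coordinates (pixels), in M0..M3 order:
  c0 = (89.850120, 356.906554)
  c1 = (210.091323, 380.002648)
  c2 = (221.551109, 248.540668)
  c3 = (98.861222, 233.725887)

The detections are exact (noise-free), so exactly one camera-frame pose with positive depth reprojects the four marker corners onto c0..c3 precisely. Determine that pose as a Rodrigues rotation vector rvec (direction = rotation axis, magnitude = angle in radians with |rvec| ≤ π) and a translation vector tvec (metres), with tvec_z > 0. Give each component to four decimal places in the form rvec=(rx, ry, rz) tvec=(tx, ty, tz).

Intrinsics K: fx=646.0, fy=591.7, cx=331.0, cy=227.1
Marker side s = 0.206 m; corners in marker frame (Z=0):
  M0 = (-0.1030, +0.1030, 0)
  M1 = (+0.1030, +0.1030, 0)
  M2 = (+0.1030, -0.1030, 0)
  M3 = (-0.1030, -0.1030, 0)
Detected image corners:
  c0 = (89.850120, 356.906554) px
  c1 = (210.091323, 380.002648) px
  c2 = (221.551109, 248.540668) px
  c3 = (98.861222, 233.725887) px
Planar DLT: solve 8×8 A·h = b for H (H[2,2]=1):
  H  [+539.00287 -38.57296 +153.01070]
  H  [-7.26685 +638.83840 +304.93692]
  H  [-0.32622 +0.07037 +1.00000]
B = K⁻¹H; ‖b₁‖=1.059344, ‖b₂‖=1.059344; λ = 2/(‖b₁‖+‖b₂‖) = 0.943981, sign → tz>0 ⇒ λ=+0.943981
r₁ = λ·B[:,0] = (+0.94541,+0.10660,-0.30794); r₂ = λ·B[:,1] = (-0.09040,+0.99369,+0.06643)
r₃ = r₁×r₂ = (+0.31308,-0.03496,+0.94908); SVD([r₁ r₂ r₃]) → R = UVᵀ:
  R  [+0.94541 -0.09040 +0.31308]
  R  [+0.10660 +0.99369 -0.03496]
  R  [-0.30794 +0.06643 +0.94908]
t = (-0.26009, +0.12418, +0.94398) m
tr R = 2.888184; θ = arccos((tr R − 1)/2) = 0.335967 rad = 19.249°
axis k = ((R−Rᵀ)₃₂, (R−Rᵀ)₁₃, (R−Rᵀ)₂₁) / (2 sinθ) = (+0.153777, +0.941852, +0.298775)
rvec = θ·k = (+0.051664, +0.316431, +0.100378)

rvec=(0.0517, 0.3164, 0.1004) tvec=(-0.2601, 0.1242, 0.9440)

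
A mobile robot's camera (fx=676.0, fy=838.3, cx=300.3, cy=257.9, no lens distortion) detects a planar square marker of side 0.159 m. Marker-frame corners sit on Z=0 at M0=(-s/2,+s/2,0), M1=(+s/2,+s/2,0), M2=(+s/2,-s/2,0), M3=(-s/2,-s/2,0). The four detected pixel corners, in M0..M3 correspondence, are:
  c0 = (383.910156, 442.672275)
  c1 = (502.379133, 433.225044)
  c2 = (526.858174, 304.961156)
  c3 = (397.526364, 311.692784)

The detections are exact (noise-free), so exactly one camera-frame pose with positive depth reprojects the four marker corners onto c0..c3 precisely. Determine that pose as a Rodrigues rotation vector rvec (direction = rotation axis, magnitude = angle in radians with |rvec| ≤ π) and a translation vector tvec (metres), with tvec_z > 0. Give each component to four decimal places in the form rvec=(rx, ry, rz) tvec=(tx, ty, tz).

Intrinsics K: fx=676.0, fy=838.3, cx=300.3, cy=257.9
Marker side s = 0.159 m; corners in marker frame (Z=0):
  M0 = (-0.0795, +0.0795, 0)
  M1 = (+0.0795, +0.0795, 0)
  M2 = (+0.0795, -0.0795, 0)
  M3 = (-0.0795, -0.0795, 0)
Detected image corners:
  c0 = (383.910156, 442.672275) px
  c1 = (502.379133, 433.225044) px
  c2 = (526.858174, 304.961156) px
  c3 = (397.526364, 311.692784) px
Planar DLT: solve 8×8 A·h = b for H (H[2,2]=1):
  H  [+853.63097 +141.02927 +453.05778]
  H  [+11.33794 +1030.49287 +376.05788]
  H  [+0.16778 +0.57720 +1.00000]
B = K⁻¹H; ‖b₁‖=1.200625, ‖b₂‖=1.200625; λ = 2/(‖b₁‖+‖b₂‖) = 0.832900, sign → tz>0 ⇒ λ=+0.832900
r₁ = λ·B[:,0] = (+0.98968,-0.03173,+0.13975); r₂ = λ·B[:,1] = (-0.03980,+0.87595,+0.48075)
r₃ = r₁×r₂ = (-0.13767,-0.48135,+0.86565); SVD([r₁ r₂ r₃]) → R = UVᵀ:
  R  [+0.98968 -0.03980 -0.13767]
  R  [-0.03173 +0.87595 -0.48135]
  R  [+0.13975 +0.48075 +0.86565]
t = (+0.18821, +0.11740, +0.83290) m
tr R = 2.731281; θ = arccos((tr R − 1)/2) = 0.524368 rad = 30.044°
axis k = ((R−Rᵀ)₃₂, (R−Rᵀ)₁₃, (R−Rᵀ)₂₁) / (2 sinθ) = (+0.960823, -0.277044, +0.008064)
rvec = θ·k = (+0.503825, -0.145273, +0.004228)

rvec=(0.5038, -0.1453, 0.0042) tvec=(0.1882, 0.1174, 0.8329)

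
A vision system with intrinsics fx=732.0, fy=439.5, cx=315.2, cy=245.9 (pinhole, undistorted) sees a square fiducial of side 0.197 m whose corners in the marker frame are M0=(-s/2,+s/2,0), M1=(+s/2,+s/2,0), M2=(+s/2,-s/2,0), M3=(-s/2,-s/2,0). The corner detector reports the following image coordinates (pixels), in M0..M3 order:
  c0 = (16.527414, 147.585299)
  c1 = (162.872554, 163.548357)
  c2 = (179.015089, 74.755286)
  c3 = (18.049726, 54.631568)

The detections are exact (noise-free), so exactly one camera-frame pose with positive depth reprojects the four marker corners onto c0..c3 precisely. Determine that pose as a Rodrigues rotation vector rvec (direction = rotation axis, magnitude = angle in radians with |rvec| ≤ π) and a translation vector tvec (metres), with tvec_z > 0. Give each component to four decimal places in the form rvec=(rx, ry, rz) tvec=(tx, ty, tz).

rvec=(0.5023, -0.0871, 0.1890) tvec=(-0.2881, -0.2907, 0.9575)

Intrinsics K: fx=732.0, fy=439.5, cx=315.2, cy=245.9
Marker side s = 0.197 m; corners in marker frame (Z=0):
  M0 = (-0.0985, +0.0985, 0)
  M1 = (+0.0985, +0.0985, 0)
  M2 = (+0.0985, -0.0985, 0)
  M3 = (-0.0985, -0.0985, 0)
Detected image corners:
  c0 = (16.527414, 147.585299) px
  c1 = (162.872554, 163.548357) px
  c2 = (179.015089, 74.755286) px
  c3 = (18.049726, 54.631568) px
Planar DLT: solve 8×8 A·h = b for H (H[2,2]=1):
  H  [+790.88515 +0.85964 +94.92412]
  H  [+105.94474 +515.19237 +112.44643]
  H  [+0.13497 +0.49075 +1.00000]
B = K⁻¹H; ‖b₁‖=1.044400, ‖b₂‖=1.044400; λ = 2/(‖b₁‖+‖b₂‖) = 0.957488, sign → tz>0 ⇒ λ=+0.957488
r₁ = λ·B[:,0] = (+0.97886,+0.15850,+0.12923); r₂ = λ·B[:,1] = (-0.20121,+0.85949,+0.46989)
r₃ = r₁×r₂ = (-0.03660,-0.48596,+0.87321); SVD([r₁ r₂ r₃]) → R = UVᵀ:
  R  [+0.97886 -0.20121 -0.03660]
  R  [+0.15850 +0.85949 -0.48596]
  R  [+0.12923 +0.46989 +0.87321]
t = (-0.28813, -0.29074, +0.95749) m
tr R = 2.711567; θ = arccos((tr R − 1)/2) = 0.543733 rad = 31.154°
axis k = ((R−Rᵀ)₃₂, (R−Rᵀ)₁₃, (R−Rᵀ)₂₁) / (2 sinθ) = (+0.923821, -0.160272, +0.347661)
rvec = θ·k = (+0.502312, -0.087145, +0.189035)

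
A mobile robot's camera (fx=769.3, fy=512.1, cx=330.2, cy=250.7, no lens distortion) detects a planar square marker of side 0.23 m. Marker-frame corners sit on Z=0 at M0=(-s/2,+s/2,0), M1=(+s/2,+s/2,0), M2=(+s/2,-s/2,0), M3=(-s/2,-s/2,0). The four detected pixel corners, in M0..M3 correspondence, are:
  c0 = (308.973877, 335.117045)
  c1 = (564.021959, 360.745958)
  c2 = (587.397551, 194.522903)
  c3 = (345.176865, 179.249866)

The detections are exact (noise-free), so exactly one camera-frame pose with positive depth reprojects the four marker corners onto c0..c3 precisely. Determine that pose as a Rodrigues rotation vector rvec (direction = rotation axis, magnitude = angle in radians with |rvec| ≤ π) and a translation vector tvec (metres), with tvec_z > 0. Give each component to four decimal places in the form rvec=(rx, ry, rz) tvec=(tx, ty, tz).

rvec=(-0.1957, 0.1662, 0.1356) tvec=(0.1099, 0.0197, 0.7158)

Intrinsics K: fx=769.3, fy=512.1, cx=330.2, cy=250.7
Marker side s = 0.23 m; corners in marker frame (Z=0):
  M0 = (-0.1150, +0.1150, 0)
  M1 = (+0.1150, +0.1150, 0)
  M2 = (+0.1150, -0.1150, 0)
  M3 = (-0.1150, -0.1150, 0)
Detected image corners:
  c0 = (308.973877, 335.117045) px
  c1 = (564.021959, 360.745958) px
  c2 = (587.397551, 194.522903) px
  c3 = (345.176865, 179.249866) px
Planar DLT: solve 8×8 A·h = b for H (H[2,2]=1):
  H  [+968.55938 -244.94029 +448.29152]
  H  [+22.12016 +631.64890 +264.76655]
  H  [-0.24734 -0.25394 +1.00000]
B = K⁻¹H; ‖b₁‖=1.397092, ‖b₂‖=1.397092; λ = 2/(‖b₁‖+‖b₂‖) = 0.715772, sign → tz>0 ⇒ λ=+0.715772
r₁ = λ·B[:,0] = (+0.97715,+0.11759,-0.17704); r₂ = λ·B[:,1] = (-0.14988,+0.97185,-0.18177)
r₃ = r₁×r₂ = (+0.15068,+0.20415,+0.96727); SVD([r₁ r₂ r₃]) → R = UVᵀ:
  R  [+0.97715 -0.14988 +0.15068]
  R  [+0.11759 +0.97185 +0.20415]
  R  [-0.17704 -0.18177 +0.96727]
t = (+0.10987, +0.01966, +0.71577) m
tr R = 2.916282; θ = arccos((tr R − 1)/2) = 0.290360 rad = 16.636°
axis k = ((R−Rᵀ)₃₂, (R−Rᵀ)₁₃, (R−Rᵀ)₂₁) / (2 sinθ) = (-0.673974, +0.572334, +0.467112)
rvec = θ·k = (-0.195695, +0.166183, +0.135631)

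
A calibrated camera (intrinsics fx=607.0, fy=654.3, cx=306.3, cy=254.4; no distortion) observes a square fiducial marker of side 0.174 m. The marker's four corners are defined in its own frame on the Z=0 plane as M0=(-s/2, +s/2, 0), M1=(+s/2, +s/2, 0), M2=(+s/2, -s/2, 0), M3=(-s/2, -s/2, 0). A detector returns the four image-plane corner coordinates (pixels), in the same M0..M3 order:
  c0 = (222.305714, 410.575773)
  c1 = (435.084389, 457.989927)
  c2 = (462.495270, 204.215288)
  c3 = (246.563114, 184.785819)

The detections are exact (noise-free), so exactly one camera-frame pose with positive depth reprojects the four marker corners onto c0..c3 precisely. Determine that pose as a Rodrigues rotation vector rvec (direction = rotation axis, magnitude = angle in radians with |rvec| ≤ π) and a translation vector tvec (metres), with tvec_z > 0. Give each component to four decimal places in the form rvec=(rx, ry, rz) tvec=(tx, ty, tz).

Intrinsics K: fx=607.0, fy=654.3, cx=306.3, cy=254.4
Marker side s = 0.174 m; corners in marker frame (Z=0):
  M0 = (-0.0870, +0.0870, 0)
  M1 = (+0.0870, +0.0870, 0)
  M2 = (+0.0870, -0.0870, 0)
  M3 = (-0.0870, -0.0870, 0)
Detected image corners:
  c0 = (222.305714, 410.575773) px
  c1 = (435.084389, 457.989927) px
  c2 = (462.495270, 204.215288) px
  c3 = (246.563114, 184.785819) px
Planar DLT: solve 8×8 A·h = b for H (H[2,2]=1):
  H  [+1002.61818 -146.69611 +335.34899]
  H  [-18.93004 +1374.51043 +313.45388]
  H  [-0.67125 +0.00365 +1.00000]
B = K⁻¹H; ‖b₁‖=2.113395, ‖b₂‖=2.113395; λ = 2/(‖b₁‖+‖b₂‖) = 0.473172, sign → tz>0 ⇒ λ=+0.473172
r₁ = λ·B[:,0] = (+0.94184,+0.10980,-0.31762); r₂ = λ·B[:,1] = (-0.11522,+0.99334,+0.00173)
r₃ = r₁×r₂ = (+0.31569,+0.03497,+0.94822); SVD([r₁ r₂ r₃]) → R = UVᵀ:
  R  [+0.94184 -0.11522 +0.31569]
  R  [+0.10980 +0.99334 +0.03497]
  R  [-0.31762 +0.00173 +0.94822]
t = (+0.02264, +0.04271, +0.47317) m
tr R = 2.883396; θ = arccos((tr R − 1)/2) = 0.343154 rad = 19.661°
axis k = ((R−Rᵀ)₃₂, (R−Rᵀ)₁₃, (R−Rᵀ)₂₁) / (2 sinθ) = (-0.049403, +0.941133, +0.334406)
rvec = θ·k = (-0.016953, +0.322954, +0.114753)

rvec=(-0.0170, 0.3230, 0.1148) tvec=(0.0226, 0.0427, 0.4732)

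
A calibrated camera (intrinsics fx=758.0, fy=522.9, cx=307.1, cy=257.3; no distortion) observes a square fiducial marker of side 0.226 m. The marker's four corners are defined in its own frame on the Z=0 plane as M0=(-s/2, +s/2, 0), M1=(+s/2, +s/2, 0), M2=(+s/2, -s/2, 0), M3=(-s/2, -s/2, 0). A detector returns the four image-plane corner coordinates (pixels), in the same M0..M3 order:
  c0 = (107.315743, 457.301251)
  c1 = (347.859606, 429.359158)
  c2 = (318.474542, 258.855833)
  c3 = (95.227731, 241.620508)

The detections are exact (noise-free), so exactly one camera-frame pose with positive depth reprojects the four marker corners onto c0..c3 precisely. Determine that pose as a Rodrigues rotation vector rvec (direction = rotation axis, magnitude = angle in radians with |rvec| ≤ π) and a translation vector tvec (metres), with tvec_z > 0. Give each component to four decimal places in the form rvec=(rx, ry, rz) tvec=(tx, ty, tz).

rvec=(-0.2944, -0.7011, -0.0130) tvec=(-0.0632, 0.1007, 0.6226)

Intrinsics K: fx=758.0, fy=522.9, cx=307.1, cy=257.3
Marker side s = 0.226 m; corners in marker frame (Z=0):
  M0 = (-0.1130, +0.1130, 0)
  M1 = (+0.1130, +0.1130, 0)
  M2 = (+0.1130, -0.1130, 0)
  M3 = (-0.1130, -0.1130, 0)
Detected image corners:
  c0 = (107.315743, 457.301251) px
  c1 = (347.859606, 429.359158) px
  c2 = (318.474542, 258.855833) px
  c3 = (95.227731, 241.620508) px
Planar DLT: solve 8×8 A·h = b for H (H[2,2]=1):
  H  [+1246.60186 +4.60683 +230.13639]
  H  [+336.03179 +696.63394 +341.87535]
  H  [+1.02357 -0.42157 +1.00000]
B = K⁻¹H; ‖b₁‖=1.606132, ‖b₂‖=1.606132; λ = 2/(‖b₁‖+‖b₂‖) = 0.622614, sign → tz>0 ⇒ λ=+0.622614
r₁ = λ·B[:,0] = (+0.76575,+0.08652,+0.63729); r₂ = λ·B[:,1] = (+0.11013,+0.95863,-0.26248)
r₃ = r₁×r₂ = (-0.63364,+0.27117,+0.72455); SVD([r₁ r₂ r₃]) → R = UVᵀ:
  R  [+0.76575 +0.11013 -0.63364]
  R  [+0.08652 +0.95863 +0.27117]
  R  [+0.63729 -0.26248 +0.72455]
t = (-0.06322, +0.10070, +0.62261) m
tr R = 2.448933; θ = arccos((tr R − 1)/2) = 0.760537 rad = 43.576°
axis k = ((R−Rᵀ)₃₂, (R−Rᵀ)₁₃, (R−Rᵀ)₂₁) / (2 sinθ) = (-0.387091, -0.921882, -0.017119)
rvec = θ·k = (-0.294397, -0.701125, -0.013020)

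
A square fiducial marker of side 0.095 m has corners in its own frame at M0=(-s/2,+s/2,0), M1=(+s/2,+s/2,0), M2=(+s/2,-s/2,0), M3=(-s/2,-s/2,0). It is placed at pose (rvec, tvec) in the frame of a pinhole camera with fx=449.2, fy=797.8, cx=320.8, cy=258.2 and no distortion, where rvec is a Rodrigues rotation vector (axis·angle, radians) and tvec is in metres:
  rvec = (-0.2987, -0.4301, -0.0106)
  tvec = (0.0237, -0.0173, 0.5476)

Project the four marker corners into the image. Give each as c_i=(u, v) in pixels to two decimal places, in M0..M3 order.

Intrinsics K: fx=449.2, fy=797.8, cx=320.8, cy=258.2
Marker side s = 0.095 m; corners in marker frame (Z=0):
  M0 = (-0.0475, +0.0475, 0)
  M1 = (+0.0475, +0.0475, 0)
  M2 = (+0.0475, -0.0475, 0)
  M3 = (-0.0475, -0.0475, 0)
rvec = (-0.2987, -0.4301, -0.0106), |rvec| = θ = 0.52376 rad = 30.009°
Rodrigues: sinθ=0.50014, 1−cosθ=0.13405; R = I + sinθ·[k]× + (1−cosθ)·[k]×²:
    [+0.90955 +0.07290 -0.40916]
    [+0.05266 +0.95634 +0.28746]
    [+0.41225 -0.28300 +0.86600]
t = (0.0237, -0.0173, 0.5476) m
M0: Pc = R·M0+t = (-0.01604, +0.02563, +0.51458); u = 449.2·(-0.01604)/0.51458 + 320.8 = 306.7973, v = 797.8·(+0.02563)/0.51458 + 258.2 = 297.9293
M1: Pc = R·M1+t = (+0.07037, +0.03063, +0.55374); u = 449.2·(+0.07037)/0.55374 + 320.8 = 377.8820, v = 797.8·(+0.03063)/0.55374 + 258.2 = 302.3268
M2: Pc = R·M2+t = (+0.06344, -0.06023, +0.58062); u = 449.2·(+0.06344)/0.58062 + 320.8 = 369.8808, v = 797.8·(-0.06023)/0.58062 + 258.2 = 175.4484
M3: Pc = R·M3+t = (-0.02297, -0.06523, +0.54146); u = 449.2·(-0.02297)/0.54146 + 320.8 = 301.7469, v = 797.8·(-0.06523)/0.54146 + 258.2 = 162.0921

c0=(306.80, 297.93) c1=(377.88, 302.33) c2=(369.88, 175.45) c3=(301.75, 162.09)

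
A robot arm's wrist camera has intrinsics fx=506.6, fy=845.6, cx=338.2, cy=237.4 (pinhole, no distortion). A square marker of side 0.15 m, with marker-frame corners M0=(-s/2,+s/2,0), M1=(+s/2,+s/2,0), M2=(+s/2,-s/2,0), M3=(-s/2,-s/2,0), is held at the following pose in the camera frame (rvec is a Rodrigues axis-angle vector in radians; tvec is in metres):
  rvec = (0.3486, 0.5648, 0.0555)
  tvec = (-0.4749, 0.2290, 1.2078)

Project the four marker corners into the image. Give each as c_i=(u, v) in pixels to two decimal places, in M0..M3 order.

Intrinsics K: fx=506.6, fy=845.6, cx=338.2, cy=237.4
Marker side s = 0.15 m; corners in marker frame (Z=0):
  M0 = (-0.0750, +0.0750, 0)
  M1 = (+0.0750, +0.0750, 0)
  M2 = (+0.0750, -0.0750, 0)
  M3 = (-0.0750, -0.0750, 0)
rvec = (0.3486, 0.5648, 0.0555), |rvec| = θ = 0.66603 rad = 38.161°
Rodrigues: sinθ=0.61787, 1−cosθ=0.21372; R = I + sinθ·[k]× + (1−cosθ)·[k]×²:
    [+0.84483 +0.04337 +0.53328]
    [+0.14635 +0.93997 -0.30829]
    [-0.51464 +0.33849 +0.78776]
t = (-0.4749, 0.2290, 1.2078) m
M0: Pc = R·M0+t = (-0.53501, +0.28852, +1.27178); u = 506.6·(-0.53501)/1.27178 + 338.2 = 125.0857, v = 845.6·(+0.28852)/1.27178 + 237.4 = 429.2359
M1: Pc = R·M1+t = (-0.40829, +0.31047, +1.19459); u = 506.6·(-0.40829)/1.19459 + 338.2 = 165.0549, v = 845.6·(+0.31047)/1.19459 + 237.4 = 457.1713
M2: Pc = R·M2+t = (-0.41479, +0.16948, +1.14382); u = 506.6·(-0.41479)/1.14382 + 338.2 = 154.4875, v = 845.6·(+0.16948)/1.14382 + 237.4 = 362.6920
M3: Pc = R·M3+t = (-0.54151, +0.14753, +1.22101); u = 506.6·(-0.54151)/1.22101 + 338.2 = 113.5243, v = 845.6·(+0.14753)/1.22101 + 237.4 = 339.5681

c0=(125.09, 429.24) c1=(165.05, 457.17) c2=(154.49, 362.69) c3=(113.52, 339.57)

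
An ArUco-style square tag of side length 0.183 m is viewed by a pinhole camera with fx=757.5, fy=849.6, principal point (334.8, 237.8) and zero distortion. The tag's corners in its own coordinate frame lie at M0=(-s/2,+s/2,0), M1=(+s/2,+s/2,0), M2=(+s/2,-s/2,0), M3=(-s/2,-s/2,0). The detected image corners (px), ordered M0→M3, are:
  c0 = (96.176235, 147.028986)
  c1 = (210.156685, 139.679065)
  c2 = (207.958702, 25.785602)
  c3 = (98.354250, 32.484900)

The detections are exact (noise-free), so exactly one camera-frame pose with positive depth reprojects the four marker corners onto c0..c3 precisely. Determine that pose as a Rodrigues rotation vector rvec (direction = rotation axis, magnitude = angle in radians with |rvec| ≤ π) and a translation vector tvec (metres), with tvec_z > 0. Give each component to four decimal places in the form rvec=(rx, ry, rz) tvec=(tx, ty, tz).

Intrinsics K: fx=757.5, fy=849.6, cx=334.8, cy=237.8
Marker side s = 0.183 m; corners in marker frame (Z=0):
  M0 = (-0.0915, +0.0915, 0)
  M1 = (+0.0915, +0.0915, 0)
  M2 = (+0.0915, -0.0915, 0)
  M3 = (-0.0915, -0.0915, 0)
Detected image corners:
  c0 = (96.176235, 147.028986) px
  c1 = (210.156685, 139.679065) px
  c2 = (207.958702, 25.785602) px
  c3 = (98.354250, 32.484900) px
Planar DLT: solve 8×8 A·h = b for H (H[2,2]=1):
  H  [+613.40631 -32.68747 +153.25329]
  H  [-36.80107 +605.69540 +85.12111]
  H  [+0.01797 -0.21390 +1.00000]
B = K⁻¹H; ‖b₁‖=0.803491, ‖b₂‖=0.803491; λ = 2/(‖b₁‖+‖b₂‖) = 1.244569, sign → tz>0 ⇒ λ=+1.244569
r₁ = λ·B[:,0] = (+0.99794,-0.06017,+0.02237); r₂ = λ·B[:,1] = (+0.06396,+0.96179,-0.26622)
r₃ = r₁×r₂ = (-0.00549,+0.26710,+0.96365); SVD([r₁ r₂ r₃]) → R = UVᵀ:
  R  [+0.99794 +0.06396 -0.00549]
  R  [-0.06017 +0.96179 +0.26710]
  R  [+0.02237 -0.26622 +0.96365]
t = (-0.29828, -0.22366, +1.24457) m
tr R = 2.923380; θ = arccos((tr R − 1)/2) = 0.277694 rad = 15.911°
axis k = ((R−Rᵀ)₃₂, (R−Rᵀ)₁₃, (R−Rᵀ)₂₁) / (2 sinθ) = (-0.972709, -0.050817, -0.226395)
rvec = θ·k = (-0.270116, -0.014112, -0.062869)

rvec=(-0.2701, -0.0141, -0.0629) tvec=(-0.2983, -0.2237, 1.2446)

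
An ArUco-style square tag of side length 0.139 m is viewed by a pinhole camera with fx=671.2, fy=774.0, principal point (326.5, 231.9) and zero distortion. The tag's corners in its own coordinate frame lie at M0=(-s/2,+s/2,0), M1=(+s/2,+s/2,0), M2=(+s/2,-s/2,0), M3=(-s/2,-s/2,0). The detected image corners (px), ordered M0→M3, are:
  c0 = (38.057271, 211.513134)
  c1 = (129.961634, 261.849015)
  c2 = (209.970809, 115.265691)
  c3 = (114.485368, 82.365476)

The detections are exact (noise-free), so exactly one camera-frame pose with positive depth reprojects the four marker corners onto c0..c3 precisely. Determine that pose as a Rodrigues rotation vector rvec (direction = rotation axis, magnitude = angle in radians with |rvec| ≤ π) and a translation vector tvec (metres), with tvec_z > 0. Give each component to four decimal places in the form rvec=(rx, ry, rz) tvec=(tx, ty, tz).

Intrinsics K: fx=671.2, fy=774.0, cx=326.5, cy=231.9
Marker side s = 0.139 m; corners in marker frame (Z=0):
  M0 = (-0.0695, +0.0695, 0)
  M1 = (+0.0695, +0.0695, 0)
  M2 = (+0.0695, -0.0695, 0)
  M3 = (-0.0695, -0.0695, 0)
Detected image corners:
  c0 = (38.057271, 211.513134) px
  c1 = (129.961634, 261.849015) px
  c2 = (209.970809, 115.265691) px
  c3 = (114.485368, 82.365476) px
Planar DLT: solve 8×8 A·h = b for H (H[2,2]=1):
  H  [+576.77665 -609.66727 +121.58887]
  H  [+164.69788 +923.45429 +164.74717]
  H  [-0.79301 -0.38705 +1.00000]
B = K⁻¹H; ‖b₁‖=1.543344, ‖b₂‖=1.543344; λ = 2/(‖b₁‖+‖b₂‖) = 0.647944, sign → tz>0 ⇒ λ=+0.647944
r₁ = λ·B[:,0] = (+0.80674,+0.29182,-0.51382); r₂ = λ·B[:,1] = (-0.46655,+0.84820,-0.25079)
r₃ = r₁×r₂ = (+0.36264,+0.44204,+0.82042); SVD([r₁ r₂ r₃]) → R = UVᵀ:
  R  [+0.80674 -0.46655 +0.36264]
  R  [+0.29182 +0.84820 +0.44204]
  R  [-0.51382 -0.25079 +0.82042]
t = (-0.19781, -0.05622, +0.64794) m
tr R = 2.475355; θ = arccos((tr R − 1)/2) = 0.741172 rad = 42.466°
axis k = ((R−Rᵀ)₃₂, (R−Rᵀ)₁₃, (R−Rᵀ)₂₁) / (2 sinθ) = (-0.513092, +0.649083, +0.561630)
rvec = θ·k = (-0.380289, +0.481082, +0.416264)

rvec=(-0.3803, 0.4811, 0.4163) tvec=(-0.1978, -0.0562, 0.6479)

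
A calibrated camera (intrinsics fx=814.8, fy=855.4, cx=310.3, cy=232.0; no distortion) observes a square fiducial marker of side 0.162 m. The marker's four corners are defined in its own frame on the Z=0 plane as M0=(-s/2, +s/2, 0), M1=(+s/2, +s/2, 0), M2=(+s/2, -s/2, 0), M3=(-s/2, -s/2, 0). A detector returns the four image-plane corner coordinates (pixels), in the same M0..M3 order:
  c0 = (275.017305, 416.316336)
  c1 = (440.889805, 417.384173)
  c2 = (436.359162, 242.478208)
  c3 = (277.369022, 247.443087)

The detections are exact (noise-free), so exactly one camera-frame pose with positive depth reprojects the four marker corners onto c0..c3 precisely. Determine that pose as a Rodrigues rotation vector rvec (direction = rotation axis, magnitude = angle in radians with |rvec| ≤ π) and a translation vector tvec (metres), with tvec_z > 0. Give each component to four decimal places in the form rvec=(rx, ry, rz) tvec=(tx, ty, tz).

rvec=(-0.2117, 0.1812, -0.0134) tvec=(0.0453, 0.0917, 0.8080)

Intrinsics K: fx=814.8, fy=855.4, cx=310.3, cy=232.0
Marker side s = 0.162 m; corners in marker frame (Z=0):
  M0 = (-0.0810, +0.0810, 0)
  M1 = (+0.0810, +0.0810, 0)
  M2 = (+0.0810, -0.0810, 0)
  M3 = (-0.0810, -0.0810, 0)
Detected image corners:
  c0 = (275.017305, 416.316336) px
  c1 = (440.889805, 417.384173) px
  c2 = (436.359162, 242.478208) px
  c3 = (277.369022, 247.443087) px
Planar DLT: solve 8×8 A·h = b for H (H[2,2]=1):
  H  [+923.73052 -86.60616 +355.95276]
  H  [-85.08466 +974.65525 +329.11225]
  H  [-0.21959 -0.26008 +1.00000]
B = K⁻¹H; ‖b₁‖=1.237609, ‖b₂‖=1.237609; λ = 2/(‖b₁‖+‖b₂‖) = 0.808010, sign → tz>0 ⇒ λ=+0.808010
r₁ = λ·B[:,0] = (+0.98360,-0.03225,-0.17743); r₂ = λ·B[:,1] = (-0.00586,+0.97765,-0.21014)
r₃ = r₁×r₂ = (+0.18024,+0.20774,+0.96143); SVD([r₁ r₂ r₃]) → R = UVᵀ:
  R  [+0.98360 -0.00586 +0.18024]
  R  [-0.03225 +0.97765 +0.20774]
  R  [-0.17743 -0.21014 +0.96143]
t = (+0.04527, +0.09173, +0.80801) m
tr R = 2.922692; θ = arccos((tr R − 1)/2) = 0.278946 rad = 15.982°
axis k = ((R−Rᵀ)₃₂, (R−Rᵀ)₁₃, (R−Rᵀ)₂₁) / (2 sinθ) = (-0.758838, +0.649514, -0.047926)
rvec = θ·k = (-0.211675, +0.181180, -0.013369)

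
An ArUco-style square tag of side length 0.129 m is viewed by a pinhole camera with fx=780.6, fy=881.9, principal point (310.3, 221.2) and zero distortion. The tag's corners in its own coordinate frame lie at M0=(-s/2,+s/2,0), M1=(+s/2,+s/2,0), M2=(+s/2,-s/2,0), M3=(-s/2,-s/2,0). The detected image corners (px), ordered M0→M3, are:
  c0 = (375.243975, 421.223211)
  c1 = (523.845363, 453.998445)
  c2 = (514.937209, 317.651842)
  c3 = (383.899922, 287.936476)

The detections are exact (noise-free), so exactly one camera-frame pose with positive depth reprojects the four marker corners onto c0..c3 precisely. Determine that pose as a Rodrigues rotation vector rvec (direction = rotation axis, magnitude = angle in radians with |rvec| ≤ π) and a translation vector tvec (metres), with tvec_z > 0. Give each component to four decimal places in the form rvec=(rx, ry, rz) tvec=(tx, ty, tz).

Intrinsics K: fx=780.6, fy=881.9, cx=310.3, cy=221.2
Marker side s = 0.129 m; corners in marker frame (Z=0):
  M0 = (-0.0645, +0.0645, 0)
  M1 = (+0.0645, +0.0645, 0)
  M2 = (+0.0645, -0.0645, 0)
  M3 = (-0.0645, -0.0645, 0)
Detected image corners:
  c0 = (375.243975, 421.223211) px
  c1 = (523.845363, 453.998445) px
  c2 = (514.937209, 317.651842) px
  c3 = (383.899922, 287.936476) px
Planar DLT: solve 8×8 A·h = b for H (H[2,2]=1):
  H  [+1101.95965 -436.52854 +449.70202]
  H  [+259.88694 +684.60938 +366.01852]
  H  [+0.04976 -0.97384 +1.00000]
B = K⁻¹H; ‖b₁‖=1.421096, ‖b₂‖=1.421096; λ = 2/(‖b₁‖+‖b₂‖) = 0.703682, sign → tz>0 ⇒ λ=+0.703682
r₁ = λ·B[:,0] = (+0.97946,+0.19859,+0.03501); r₂ = λ·B[:,1] = (-0.12111,+0.71814,-0.68528)
r₃ = r₁×r₂ = (-0.16123,+0.66696,+0.72744); SVD([r₁ r₂ r₃]) → R = UVᵀ:
  R  [+0.97946 -0.12111 -0.16123]
  R  [+0.19859 +0.71814 +0.66696]
  R  [+0.03501 -0.68528 +0.72744]
t = (+0.12567, +0.11555, +0.70368) m
tr R = 2.425042; θ = arccos((tr R − 1)/2) = 0.777711 rad = 44.560°
axis k = ((R−Rᵀ)₃₂, (R−Rᵀ)₁₃, (R−Rᵀ)₂₁) / (2 sinθ) = (-0.963610, -0.139845, +0.227815)
rvec = θ·k = (-0.749410, -0.108759, +0.177174)

rvec=(-0.7494, -0.1088, 0.1772) tvec=(0.1257, 0.1156, 0.7037)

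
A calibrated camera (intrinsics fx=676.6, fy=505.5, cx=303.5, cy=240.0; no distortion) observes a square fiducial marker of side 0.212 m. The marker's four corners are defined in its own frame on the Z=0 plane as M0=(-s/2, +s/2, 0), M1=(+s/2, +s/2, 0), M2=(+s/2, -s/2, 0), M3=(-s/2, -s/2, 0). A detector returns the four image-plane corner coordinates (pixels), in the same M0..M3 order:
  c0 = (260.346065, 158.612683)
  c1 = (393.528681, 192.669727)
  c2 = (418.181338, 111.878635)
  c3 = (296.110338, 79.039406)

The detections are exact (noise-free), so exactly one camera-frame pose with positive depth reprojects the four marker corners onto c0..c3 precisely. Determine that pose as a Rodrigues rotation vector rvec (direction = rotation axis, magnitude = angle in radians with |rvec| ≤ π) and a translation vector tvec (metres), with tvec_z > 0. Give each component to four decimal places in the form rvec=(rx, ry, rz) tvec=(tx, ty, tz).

Intrinsics K: fx=676.6, fy=505.5, cx=303.5, cy=240.0
Marker side s = 0.212 m; corners in marker frame (Z=0):
  M0 = (-0.1060, +0.1060, 0)
  M1 = (+0.1060, +0.1060, 0)
  M2 = (+0.1060, -0.1060, 0)
  M3 = (-0.1060, -0.1060, 0)
Detected image corners:
  c0 = (260.346065, 158.612683) px
  c1 = (393.528681, 192.669727) px
  c2 = (418.181338, 111.878635) px
  c3 = (296.110338, 79.039406) px
Planar DLT: solve 8×8 A·h = b for H (H[2,2]=1):
  H  [+631.96048 -275.36485 +343.27836]
  H  [+169.95220 +325.48877 +134.05694]
  H  [+0.09072 -0.38920 +1.00000]
B = K⁻¹H; ‖b₁‖=0.944564, ‖b₂‖=0.944564; λ = 2/(‖b₁‖+‖b₂‖) = 1.058690, sign → tz>0 ⇒ λ=+1.058690
r₁ = λ·B[:,0] = (+0.94576,+0.31034,+0.09604); r₂ = λ·B[:,1] = (-0.24604,+0.87732,-0.41205)
r₃ = r₁×r₂ = (-0.21213,+0.36607,+0.90609); SVD([r₁ r₂ r₃]) → R = UVᵀ:
  R  [+0.94576 -0.24604 -0.21213]
  R  [+0.31034 +0.87732 +0.36607]
  R  [+0.09604 -0.41205 +0.90609]
t = (+0.06224, -0.22188, +1.05869) m
tr R = 2.729164; θ = arccos((tr R − 1)/2) = 0.526478 rad = 30.165°
axis k = ((R−Rᵀ)₃₂, (R−Rᵀ)₁₃, (R−Rᵀ)₂₁) / (2 sinθ) = (-0.774257, -0.306643, +0.553621)
rvec = θ·k = (-0.407630, -0.161441, +0.291469)

rvec=(-0.4076, -0.1614, 0.2915) tvec=(0.0622, -0.2219, 1.0587)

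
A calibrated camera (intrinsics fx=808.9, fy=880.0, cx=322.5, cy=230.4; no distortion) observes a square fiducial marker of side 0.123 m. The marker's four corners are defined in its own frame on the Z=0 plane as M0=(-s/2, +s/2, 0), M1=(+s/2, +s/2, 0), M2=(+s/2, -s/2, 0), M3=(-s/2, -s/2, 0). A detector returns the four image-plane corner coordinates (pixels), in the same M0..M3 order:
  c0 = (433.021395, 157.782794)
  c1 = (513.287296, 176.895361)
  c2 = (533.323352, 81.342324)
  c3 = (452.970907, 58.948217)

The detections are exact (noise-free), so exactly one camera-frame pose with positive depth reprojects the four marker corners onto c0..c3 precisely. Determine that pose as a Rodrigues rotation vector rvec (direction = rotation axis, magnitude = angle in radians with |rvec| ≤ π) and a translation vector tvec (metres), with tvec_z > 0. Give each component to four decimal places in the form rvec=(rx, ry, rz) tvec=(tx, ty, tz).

Intrinsics K: fx=808.9, fy=880.0, cx=322.5, cy=230.4
Marker side s = 0.123 m; corners in marker frame (Z=0):
  M0 = (-0.0615, +0.0615, 0)
  M1 = (+0.0615, +0.0615, 0)
  M2 = (+0.0615, -0.0615, 0)
  M3 = (-0.0615, -0.0615, 0)
Detected image corners:
  c0 = (433.021395, 157.782794) px
  c1 = (513.287296, 176.895361) px
  c2 = (533.323352, 81.342324) px
  c3 = (452.970907, 58.948217) px
Planar DLT: solve 8×8 A·h = b for H (H[2,2]=1):
  H  [+777.98869 -127.17962 +483.74500]
  H  [+199.40429 +798.67368 +119.12616]
  H  [+0.25886 +0.07320 +1.00000]
B = K⁻¹H; ‖b₁‖=0.910710, ‖b₂‖=0.910710; λ = 2/(‖b₁‖+‖b₂‖) = 1.098044, sign → tz>0 ⇒ λ=+1.098044
r₁ = λ·B[:,0] = (+0.94276,+0.17439,+0.28424); r₂ = λ·B[:,1] = (-0.20469,+0.97552,+0.08038)
r₃ = r₁×r₂ = (-0.26327,-0.13396,+0.95538); SVD([r₁ r₂ r₃]) → R = UVᵀ:
  R  [+0.94276 -0.20469 -0.26327]
  R  [+0.17439 +0.97552 -0.13396]
  R  [+0.28424 +0.08038 +0.95538]
t = (+0.21888, -0.13884, +1.09804) m
tr R = 2.873656; θ = arccos((tr R − 1)/2) = 0.357347 rad = 20.475°
axis k = ((R−Rᵀ)₃₂, (R−Rᵀ)₁₃, (R−Rᵀ)₂₁) / (2 sinθ) = (+0.306389, -0.782628, +0.541867)
rvec = θ·k = (+0.109487, -0.279670, +0.193635)

rvec=(0.1095, -0.2797, 0.1936) tvec=(0.2189, -0.1388, 1.0980)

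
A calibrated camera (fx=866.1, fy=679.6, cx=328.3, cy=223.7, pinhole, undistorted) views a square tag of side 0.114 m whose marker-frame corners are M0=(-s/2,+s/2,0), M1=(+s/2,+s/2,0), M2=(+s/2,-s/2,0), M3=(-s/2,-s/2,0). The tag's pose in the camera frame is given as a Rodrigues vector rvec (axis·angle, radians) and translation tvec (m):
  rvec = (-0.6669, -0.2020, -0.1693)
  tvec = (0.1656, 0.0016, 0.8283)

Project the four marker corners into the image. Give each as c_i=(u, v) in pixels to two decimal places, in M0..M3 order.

Intrinsics K: fx=866.1, fy=679.6, cx=328.3, cy=223.7
Marker side s = 0.114 m; corners in marker frame (Z=0):
  M0 = (-0.0570, +0.0570, 0)
  M1 = (+0.0570, +0.0570, 0)
  M2 = (+0.0570, -0.0570, 0)
  M3 = (-0.0570, -0.0570, 0)
rvec = (-0.6669, -0.2020, -0.1693), |rvec| = θ = 0.71709 rad = 41.086°
Rodrigues: sinθ=0.65720, 1−cosθ=0.24628; R = I + sinθ·[k]× + (1−cosθ)·[k]×²:
    [+0.96673 +0.21968 -0.13105]
    [-0.09064 +0.77326 +0.62757]
    [+0.23920 -0.59482 +0.76745]
t = (0.1656, 0.0016, 0.8283) m
M0: Pc = R·M0+t = (+0.12302, +0.05084, +0.78076); u = 866.1·(+0.12302)/0.78076 + 328.3 = 464.7643, v = 679.6·(+0.05084)/0.78076 + 223.7 = 267.9549
M1: Pc = R·M1+t = (+0.23323, +0.04051, +0.80803); u = 866.1·(+0.23323)/0.80803 + 328.3 = 578.2863, v = 679.6·(+0.04051)/0.80803 + 223.7 = 257.7708
M2: Pc = R·M2+t = (+0.20818, -0.04764, +0.87584); u = 866.1·(+0.20818)/0.87584 + 328.3 = 534.1670, v = 679.6·(-0.04764)/0.87584 + 223.7 = 186.7323
M3: Pc = R·M3+t = (+0.09797, -0.03731, +0.84857); u = 866.1·(+0.09797)/0.84857 + 328.3 = 428.2987, v = 679.6·(-0.03731)/0.84857 + 223.7 = 193.8197

c0=(464.76, 267.95) c1=(578.29, 257.77) c2=(534.17, 186.73) c3=(428.30, 193.82)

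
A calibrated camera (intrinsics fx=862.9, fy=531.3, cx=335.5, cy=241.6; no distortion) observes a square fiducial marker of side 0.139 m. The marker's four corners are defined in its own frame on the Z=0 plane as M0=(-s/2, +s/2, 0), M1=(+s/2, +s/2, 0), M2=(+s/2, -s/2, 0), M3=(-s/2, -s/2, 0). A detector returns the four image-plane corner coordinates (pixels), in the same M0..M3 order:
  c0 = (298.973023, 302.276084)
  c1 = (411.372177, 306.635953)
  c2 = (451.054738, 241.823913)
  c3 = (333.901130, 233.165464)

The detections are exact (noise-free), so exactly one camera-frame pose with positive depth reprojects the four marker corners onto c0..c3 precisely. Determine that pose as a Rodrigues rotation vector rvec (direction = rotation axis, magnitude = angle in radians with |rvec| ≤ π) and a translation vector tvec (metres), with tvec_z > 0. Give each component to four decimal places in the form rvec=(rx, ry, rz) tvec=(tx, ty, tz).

rvec=(0.4746, -0.3713, 0.2020) tvec=(0.0428, 0.0538, 0.9371)

Intrinsics K: fx=862.9, fy=531.3, cx=335.5, cy=241.6
Marker side s = 0.139 m; corners in marker frame (Z=0):
  M0 = (-0.0695, +0.0695, 0)
  M1 = (+0.0695, +0.0695, 0)
  M2 = (+0.0695, -0.0695, 0)
  M3 = (-0.0695, -0.0695, 0)
Detected image corners:
  c0 = (298.973023, 302.276084) px
  c1 = (411.372177, 306.635953) px
  c2 = (451.054738, 241.823913) px
  c3 = (333.901130, 233.165464) px
Planar DLT: solve 8×8 A·h = b for H (H[2,2]=1):
  H  [+982.07299 -106.49454 +374.93573]
  H  [+160.06500 +598.99565 +272.08106]
  H  [+0.41961 +0.43440 +1.00000]
B = K⁻¹H; ‖b₁‖=1.067156, ‖b₂‖=1.067156; λ = 2/(‖b₁‖+‖b₂‖) = 0.937070, sign → tz>0 ⇒ λ=+0.937070
r₁ = λ·B[:,0] = (+0.91361,+0.10351,+0.39320); r₂ = λ·B[:,1] = (-0.27391,+0.87136,+0.40706)
r₃ = r₁×r₂ = (-0.30049,-0.47960,+0.82444); SVD([r₁ r₂ r₃]) → R = UVᵀ:
  R  [+0.91361 -0.27391 -0.30049]
  R  [+0.10351 +0.87136 -0.47960]
  R  [+0.39320 +0.40706 +0.82444]
t = (+0.04283, +0.05376, +0.93707) m
tr R = 2.609407; θ = arccos((tr R − 1)/2) = 0.635620 rad = 36.418°
axis k = ((R−Rᵀ)₃₂, (R−Rᵀ)₁₃, (R−Rᵀ)₂₁) / (2 sinθ) = (+0.746748, -0.584231, +0.317870)
rvec = θ·k = (+0.474648, -0.371349, +0.202045)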